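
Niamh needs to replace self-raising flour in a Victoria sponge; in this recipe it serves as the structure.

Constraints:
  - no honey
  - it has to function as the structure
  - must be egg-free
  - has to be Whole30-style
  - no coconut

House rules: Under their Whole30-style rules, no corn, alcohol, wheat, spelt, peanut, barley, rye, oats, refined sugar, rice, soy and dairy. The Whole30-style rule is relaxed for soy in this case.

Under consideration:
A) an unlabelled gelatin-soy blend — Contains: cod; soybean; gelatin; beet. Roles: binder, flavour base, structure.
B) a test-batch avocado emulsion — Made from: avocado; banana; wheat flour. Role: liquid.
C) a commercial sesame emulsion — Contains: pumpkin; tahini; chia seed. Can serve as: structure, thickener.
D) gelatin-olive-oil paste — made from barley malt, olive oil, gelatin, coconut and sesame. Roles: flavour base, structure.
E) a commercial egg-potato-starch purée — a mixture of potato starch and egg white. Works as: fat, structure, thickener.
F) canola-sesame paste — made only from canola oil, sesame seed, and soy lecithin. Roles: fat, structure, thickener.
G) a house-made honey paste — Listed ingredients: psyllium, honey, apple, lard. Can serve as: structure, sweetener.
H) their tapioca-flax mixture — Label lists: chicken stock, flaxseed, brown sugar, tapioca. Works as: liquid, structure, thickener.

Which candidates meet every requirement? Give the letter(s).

A, C, F

A: soy is permitted under the Whole30-style carve-out; nothing else excluded — valid
B: not usable as a structure; has wheat flour, so not Whole30-style — out
C: only tahini, pumpkin, and chia seed; none excluded — keep
D: has barley malt, so not Whole30-style; has coconut, so not coconut-free — reject
E: has egg white, so not egg-free — reject
F: soy is permitted under the Whole30-style carve-out; nothing else excluded — valid
G: has honey, so not honey-free — reject
H: has brown sugar, so not Whole30-style — no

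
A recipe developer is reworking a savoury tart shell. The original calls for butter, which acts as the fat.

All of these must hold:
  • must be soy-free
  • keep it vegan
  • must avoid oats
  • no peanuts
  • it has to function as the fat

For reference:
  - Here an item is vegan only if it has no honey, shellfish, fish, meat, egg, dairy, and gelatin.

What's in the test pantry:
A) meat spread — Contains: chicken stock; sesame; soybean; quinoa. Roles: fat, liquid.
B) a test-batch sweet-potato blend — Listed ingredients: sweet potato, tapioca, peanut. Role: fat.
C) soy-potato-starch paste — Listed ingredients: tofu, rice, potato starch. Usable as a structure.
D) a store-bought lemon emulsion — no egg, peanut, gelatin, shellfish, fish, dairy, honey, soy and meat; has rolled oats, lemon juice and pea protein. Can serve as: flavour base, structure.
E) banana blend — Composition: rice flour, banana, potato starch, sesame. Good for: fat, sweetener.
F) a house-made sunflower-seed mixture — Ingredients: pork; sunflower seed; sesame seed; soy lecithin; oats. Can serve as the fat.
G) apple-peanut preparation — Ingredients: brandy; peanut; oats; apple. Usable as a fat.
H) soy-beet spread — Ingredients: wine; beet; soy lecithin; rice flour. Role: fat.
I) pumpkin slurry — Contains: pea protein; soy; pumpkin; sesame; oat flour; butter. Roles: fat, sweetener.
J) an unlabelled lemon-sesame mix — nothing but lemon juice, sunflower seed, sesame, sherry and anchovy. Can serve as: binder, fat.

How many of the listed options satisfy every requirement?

1

A: has chicken stock, so not vegan; has soybean, so not soy-free — reject
B: has peanut, so not peanut-free — no
C: not usable as a fat; has tofu, so not soy-free — no
D: not usable as a fat; has rolled oats, so not oat-free — out
E: rice flour and sesame etc. — none of it excluded — valid
F: has pork, so not vegan; has soy lecithin, so not soy-free (and 1 more) — no
G: has peanut, so not peanut-free; has oats, so not oat-free — no
H: has soy lecithin, so not soy-free — reject
I: has butter, so not vegan; has soy, so not soy-free (and 1 more) — out
J: has anchovy, so not vegan — reject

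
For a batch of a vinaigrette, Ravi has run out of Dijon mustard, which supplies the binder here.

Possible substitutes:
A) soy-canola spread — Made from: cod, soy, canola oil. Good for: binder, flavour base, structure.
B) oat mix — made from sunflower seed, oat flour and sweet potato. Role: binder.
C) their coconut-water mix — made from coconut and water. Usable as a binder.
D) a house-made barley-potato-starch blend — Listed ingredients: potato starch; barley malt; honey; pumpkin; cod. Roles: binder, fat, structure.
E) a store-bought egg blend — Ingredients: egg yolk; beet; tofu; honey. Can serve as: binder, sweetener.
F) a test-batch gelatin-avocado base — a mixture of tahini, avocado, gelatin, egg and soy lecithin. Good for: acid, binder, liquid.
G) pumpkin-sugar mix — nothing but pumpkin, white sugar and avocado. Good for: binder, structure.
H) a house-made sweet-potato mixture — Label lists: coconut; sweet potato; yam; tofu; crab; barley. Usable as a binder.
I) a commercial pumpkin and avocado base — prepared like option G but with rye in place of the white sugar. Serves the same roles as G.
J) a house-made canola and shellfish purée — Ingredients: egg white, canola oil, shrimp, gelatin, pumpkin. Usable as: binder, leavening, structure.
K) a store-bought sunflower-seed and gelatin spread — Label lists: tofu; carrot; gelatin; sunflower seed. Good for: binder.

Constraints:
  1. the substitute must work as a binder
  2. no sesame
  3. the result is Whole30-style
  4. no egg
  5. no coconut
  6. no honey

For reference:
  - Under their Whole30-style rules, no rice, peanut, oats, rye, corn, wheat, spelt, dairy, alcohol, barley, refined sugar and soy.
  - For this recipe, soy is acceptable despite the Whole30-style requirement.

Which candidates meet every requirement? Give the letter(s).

A: soy is permitted under the Whole30-style carve-out; nothing else excluded — OK
B: has oat flour, so not Whole30-style — out
C: has coconut, so not coconut-free — out
D: has barley malt, so not Whole30-style; has honey, so not honey-free — no
E: has honey, so not honey-free; has egg yolk, so not egg-free — no
F: has egg, so not egg-free; has tahini, so not sesame-free — reject
G: has white sugar, so not Whole30-style — out
H: has barley, so not Whole30-style; has coconut, so not coconut-free — no
I: has rye, so not Whole30-style — reject
J: has egg white, so not egg-free — no
K: soy is permitted under the Whole30-style carve-out; nothing else excluded — valid

A, K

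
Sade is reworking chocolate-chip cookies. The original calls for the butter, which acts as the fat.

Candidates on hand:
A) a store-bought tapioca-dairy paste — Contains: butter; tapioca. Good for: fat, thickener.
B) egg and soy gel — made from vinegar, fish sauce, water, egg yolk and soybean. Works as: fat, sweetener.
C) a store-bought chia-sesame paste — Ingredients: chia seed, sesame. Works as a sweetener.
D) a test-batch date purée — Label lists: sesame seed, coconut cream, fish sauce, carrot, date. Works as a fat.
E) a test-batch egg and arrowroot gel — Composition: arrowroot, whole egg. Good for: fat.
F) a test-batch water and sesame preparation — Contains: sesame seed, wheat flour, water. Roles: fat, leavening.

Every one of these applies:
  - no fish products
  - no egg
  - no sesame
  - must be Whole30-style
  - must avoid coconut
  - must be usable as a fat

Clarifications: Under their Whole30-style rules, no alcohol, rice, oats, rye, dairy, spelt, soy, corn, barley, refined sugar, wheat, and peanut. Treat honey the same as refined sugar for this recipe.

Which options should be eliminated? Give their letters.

A: has butter, so not Whole30-style — no
B: has soybean, so not Whole30-style; has fish sauce, so not fish-free (and 1 more) — no
C: not usable as a fat; has sesame, so not sesame-free — no
D: has fish sauce, so not fish-free; has sesame seed, so not sesame-free (and 1 more) — out
E: has whole egg, so not egg-free — out
F: has wheat flour, so not Whole30-style; has sesame seed, so not sesame-free — no

A, B, C, D, E, F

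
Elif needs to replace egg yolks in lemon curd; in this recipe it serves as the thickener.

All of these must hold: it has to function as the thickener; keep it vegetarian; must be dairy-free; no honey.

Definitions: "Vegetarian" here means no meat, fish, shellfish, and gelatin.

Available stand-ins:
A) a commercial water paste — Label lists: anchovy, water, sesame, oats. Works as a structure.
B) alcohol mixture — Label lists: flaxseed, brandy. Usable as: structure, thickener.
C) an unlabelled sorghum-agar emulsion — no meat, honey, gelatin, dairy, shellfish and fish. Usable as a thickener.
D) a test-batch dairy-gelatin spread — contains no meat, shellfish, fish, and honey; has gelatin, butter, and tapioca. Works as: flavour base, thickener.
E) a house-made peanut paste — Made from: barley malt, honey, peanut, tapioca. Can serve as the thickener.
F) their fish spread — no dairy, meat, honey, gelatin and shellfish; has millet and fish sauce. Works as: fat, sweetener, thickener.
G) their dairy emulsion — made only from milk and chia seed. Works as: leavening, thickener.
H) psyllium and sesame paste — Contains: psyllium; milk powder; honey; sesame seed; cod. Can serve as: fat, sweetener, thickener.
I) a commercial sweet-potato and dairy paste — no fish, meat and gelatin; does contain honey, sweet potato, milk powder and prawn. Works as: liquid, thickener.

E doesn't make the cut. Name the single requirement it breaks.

honey-free

usable as a thickener: satisfied
vegetarian: satisfied
dairy-free: satisfied
honey-free: has honey — fails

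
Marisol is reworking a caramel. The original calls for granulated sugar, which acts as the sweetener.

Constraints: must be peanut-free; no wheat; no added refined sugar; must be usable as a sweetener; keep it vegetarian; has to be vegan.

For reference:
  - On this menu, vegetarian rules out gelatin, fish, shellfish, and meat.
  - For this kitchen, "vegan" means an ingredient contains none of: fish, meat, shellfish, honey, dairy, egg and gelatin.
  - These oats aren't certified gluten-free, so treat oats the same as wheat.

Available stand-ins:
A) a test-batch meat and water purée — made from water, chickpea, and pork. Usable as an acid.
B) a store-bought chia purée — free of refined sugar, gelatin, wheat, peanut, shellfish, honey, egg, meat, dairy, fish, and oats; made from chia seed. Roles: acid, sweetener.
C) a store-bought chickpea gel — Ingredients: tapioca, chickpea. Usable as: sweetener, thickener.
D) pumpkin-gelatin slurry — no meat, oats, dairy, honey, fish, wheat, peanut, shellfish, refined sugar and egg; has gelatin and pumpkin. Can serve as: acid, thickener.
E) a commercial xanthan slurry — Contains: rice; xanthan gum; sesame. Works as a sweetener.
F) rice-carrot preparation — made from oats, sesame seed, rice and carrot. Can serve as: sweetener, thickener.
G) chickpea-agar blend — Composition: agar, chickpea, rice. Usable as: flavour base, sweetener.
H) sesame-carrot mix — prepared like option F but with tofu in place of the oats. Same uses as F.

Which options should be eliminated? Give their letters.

A, D, F

A: not usable as a sweetener; has pork, so not vegetarian (and 1 more) — reject
B: works as a sweetener, vegan, wheat-free — valid
C: vegetarian, no refined sugar — keep
D: not usable as a sweetener; has gelatin, so not vegetarian (and 1 more) — no
E: works as a sweetener, no peanut, vegetarian — valid
F: has oats, so not wheat-free — no
G: no peanut, vegan — keep
H: nothing on the exclusion list — valid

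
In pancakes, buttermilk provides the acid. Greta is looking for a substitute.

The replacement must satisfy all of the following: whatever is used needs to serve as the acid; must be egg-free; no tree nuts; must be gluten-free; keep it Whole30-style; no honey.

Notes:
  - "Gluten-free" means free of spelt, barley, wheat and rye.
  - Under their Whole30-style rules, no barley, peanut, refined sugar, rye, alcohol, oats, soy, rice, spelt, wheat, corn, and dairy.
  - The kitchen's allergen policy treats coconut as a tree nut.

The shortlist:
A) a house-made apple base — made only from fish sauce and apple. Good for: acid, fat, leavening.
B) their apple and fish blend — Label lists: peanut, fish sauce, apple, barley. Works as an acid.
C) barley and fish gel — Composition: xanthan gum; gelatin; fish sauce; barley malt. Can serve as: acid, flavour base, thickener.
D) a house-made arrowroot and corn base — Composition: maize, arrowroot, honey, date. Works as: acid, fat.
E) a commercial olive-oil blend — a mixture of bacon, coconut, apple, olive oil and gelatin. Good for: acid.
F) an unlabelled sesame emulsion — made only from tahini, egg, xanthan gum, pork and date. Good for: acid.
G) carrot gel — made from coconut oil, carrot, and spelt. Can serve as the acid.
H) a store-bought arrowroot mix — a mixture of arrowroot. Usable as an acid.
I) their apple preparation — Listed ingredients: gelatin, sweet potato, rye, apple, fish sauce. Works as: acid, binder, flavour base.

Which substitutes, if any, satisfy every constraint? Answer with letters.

A: gluten-free, no honey — keep
B: has barley, so not gluten-free; has barley, so not Whole30-style — out
C: has barley malt, so not gluten-free; has barley malt, so not Whole30-style — no
D: has maize, so not Whole30-style; has honey, so not honey-free — reject
E: has coconut, so not tree-nut-free — reject
F: has egg, so not egg-free — out
G: has spelt, so not gluten-free; has spelt, so not Whole30-style (and 1 more) — out
H: only arrowroot; none excluded — keep
I: has rye, so not gluten-free; has rye, so not Whole30-style — out

A, H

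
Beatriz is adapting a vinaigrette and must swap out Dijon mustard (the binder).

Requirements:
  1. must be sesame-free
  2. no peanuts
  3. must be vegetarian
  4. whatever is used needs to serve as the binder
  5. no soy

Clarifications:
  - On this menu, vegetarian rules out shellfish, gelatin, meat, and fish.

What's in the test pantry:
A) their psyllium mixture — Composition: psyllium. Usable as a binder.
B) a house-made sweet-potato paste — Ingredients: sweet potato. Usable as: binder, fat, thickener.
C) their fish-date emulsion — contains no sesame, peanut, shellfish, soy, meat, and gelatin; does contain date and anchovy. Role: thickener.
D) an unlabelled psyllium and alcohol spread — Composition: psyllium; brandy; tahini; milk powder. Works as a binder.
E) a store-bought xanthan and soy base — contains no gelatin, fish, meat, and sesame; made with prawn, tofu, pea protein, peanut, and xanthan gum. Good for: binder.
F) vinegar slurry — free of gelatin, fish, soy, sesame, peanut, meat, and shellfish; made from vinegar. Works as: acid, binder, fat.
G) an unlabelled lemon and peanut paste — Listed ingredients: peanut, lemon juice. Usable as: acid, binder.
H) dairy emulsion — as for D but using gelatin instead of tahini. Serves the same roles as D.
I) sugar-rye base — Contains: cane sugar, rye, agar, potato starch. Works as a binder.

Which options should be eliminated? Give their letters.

C, D, E, G, H

A: only psyllium; none excluded — valid
B: all constraints satisfied — valid
C: not usable as a binder; has anchovy, so not vegetarian — out
D: has tahini, so not sesame-free — out
E: has prawn, so not vegetarian; has tofu, so not soy-free (and 1 more) — out
F: works as a binder, no peanut, no soy — keep
G: has peanut, so not peanut-free — reject
H: has gelatin, so not vegetarian — reject
I: nothing on the exclusion list — keep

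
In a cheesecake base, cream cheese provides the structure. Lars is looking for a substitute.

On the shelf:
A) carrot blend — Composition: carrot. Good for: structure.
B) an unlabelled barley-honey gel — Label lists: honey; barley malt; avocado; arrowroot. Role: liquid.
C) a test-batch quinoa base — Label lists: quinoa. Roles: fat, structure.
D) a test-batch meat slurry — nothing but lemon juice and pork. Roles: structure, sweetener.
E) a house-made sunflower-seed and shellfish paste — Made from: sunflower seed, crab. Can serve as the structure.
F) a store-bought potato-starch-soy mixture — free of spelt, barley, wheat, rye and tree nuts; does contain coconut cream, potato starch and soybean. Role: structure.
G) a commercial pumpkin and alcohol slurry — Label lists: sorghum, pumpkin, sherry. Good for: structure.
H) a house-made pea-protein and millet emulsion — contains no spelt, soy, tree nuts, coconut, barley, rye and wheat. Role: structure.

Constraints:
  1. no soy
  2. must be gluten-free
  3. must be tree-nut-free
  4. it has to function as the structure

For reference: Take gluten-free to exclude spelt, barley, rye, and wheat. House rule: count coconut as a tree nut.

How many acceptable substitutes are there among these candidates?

6

A: every rule checks out — OK
B: not usable as a structure; has barley malt, so not gluten-free — reject
C: tree-nut-free, no soy — valid
D: only pork and lemon juice; none excluded — OK
E: only crab and sunflower seed; none excluded — valid
F: has soybean, so not soy-free; has coconut cream, so not tree-nut-free — no
G: only sherry, pumpkin and sorghum; none excluded — keep
H: no soy, tree-nut-free — OK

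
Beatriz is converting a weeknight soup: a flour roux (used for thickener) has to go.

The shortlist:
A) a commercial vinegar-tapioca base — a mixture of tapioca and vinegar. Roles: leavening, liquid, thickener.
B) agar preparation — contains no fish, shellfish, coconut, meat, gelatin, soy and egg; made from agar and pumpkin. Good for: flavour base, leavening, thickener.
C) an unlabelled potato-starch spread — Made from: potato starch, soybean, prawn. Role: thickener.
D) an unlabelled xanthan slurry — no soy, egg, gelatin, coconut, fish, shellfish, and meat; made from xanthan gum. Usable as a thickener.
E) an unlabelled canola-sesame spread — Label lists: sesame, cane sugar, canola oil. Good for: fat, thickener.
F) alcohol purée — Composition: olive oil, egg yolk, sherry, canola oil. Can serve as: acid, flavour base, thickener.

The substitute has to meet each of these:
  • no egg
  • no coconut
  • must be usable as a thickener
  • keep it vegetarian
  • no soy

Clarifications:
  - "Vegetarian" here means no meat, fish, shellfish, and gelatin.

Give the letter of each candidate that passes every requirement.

A, B, D, E

A: only tapioca and vinegar; none excluded — keep
B: works as a thickener, no soy, no egg — keep
C: has prawn, so not vegetarian; has soybean, so not soy-free — reject
D: all constraints satisfied — keep
E: every rule checks out — valid
F: has egg yolk, so not egg-free — no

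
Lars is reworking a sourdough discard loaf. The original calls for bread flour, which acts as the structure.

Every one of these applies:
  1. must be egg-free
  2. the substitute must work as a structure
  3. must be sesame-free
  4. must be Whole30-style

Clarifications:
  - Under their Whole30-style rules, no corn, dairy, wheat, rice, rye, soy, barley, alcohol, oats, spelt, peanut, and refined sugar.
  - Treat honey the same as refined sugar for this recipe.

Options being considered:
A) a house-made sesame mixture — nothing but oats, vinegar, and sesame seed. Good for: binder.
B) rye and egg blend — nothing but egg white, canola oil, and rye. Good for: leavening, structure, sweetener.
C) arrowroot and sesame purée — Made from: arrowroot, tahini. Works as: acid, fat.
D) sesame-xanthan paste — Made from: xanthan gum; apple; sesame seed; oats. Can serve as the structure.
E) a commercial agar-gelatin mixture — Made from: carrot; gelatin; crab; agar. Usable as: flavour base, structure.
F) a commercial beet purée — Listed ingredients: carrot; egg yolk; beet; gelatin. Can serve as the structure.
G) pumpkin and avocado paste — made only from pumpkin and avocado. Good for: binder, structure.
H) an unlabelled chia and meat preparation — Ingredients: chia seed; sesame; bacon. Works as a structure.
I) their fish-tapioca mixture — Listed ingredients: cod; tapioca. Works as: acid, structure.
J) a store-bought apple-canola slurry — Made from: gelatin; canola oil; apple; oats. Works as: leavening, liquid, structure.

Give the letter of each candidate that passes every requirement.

A: not usable as a structure; has oats, so not Whole30-style (and 1 more) — reject
B: has rye, so not Whole30-style; has egg white, so not egg-free — reject
C: not usable as a structure; has tahini, so not sesame-free — no
D: has oats, so not Whole30-style; has sesame seed, so not sesame-free — reject
E: gelatin and crab etc. — none of it excluded — OK
F: has egg yolk, so not egg-free — no
G: all constraints satisfied — OK
H: has sesame, so not sesame-free — out
I: no sesame, no egg — keep
J: has oats, so not Whole30-style — reject

E, G, I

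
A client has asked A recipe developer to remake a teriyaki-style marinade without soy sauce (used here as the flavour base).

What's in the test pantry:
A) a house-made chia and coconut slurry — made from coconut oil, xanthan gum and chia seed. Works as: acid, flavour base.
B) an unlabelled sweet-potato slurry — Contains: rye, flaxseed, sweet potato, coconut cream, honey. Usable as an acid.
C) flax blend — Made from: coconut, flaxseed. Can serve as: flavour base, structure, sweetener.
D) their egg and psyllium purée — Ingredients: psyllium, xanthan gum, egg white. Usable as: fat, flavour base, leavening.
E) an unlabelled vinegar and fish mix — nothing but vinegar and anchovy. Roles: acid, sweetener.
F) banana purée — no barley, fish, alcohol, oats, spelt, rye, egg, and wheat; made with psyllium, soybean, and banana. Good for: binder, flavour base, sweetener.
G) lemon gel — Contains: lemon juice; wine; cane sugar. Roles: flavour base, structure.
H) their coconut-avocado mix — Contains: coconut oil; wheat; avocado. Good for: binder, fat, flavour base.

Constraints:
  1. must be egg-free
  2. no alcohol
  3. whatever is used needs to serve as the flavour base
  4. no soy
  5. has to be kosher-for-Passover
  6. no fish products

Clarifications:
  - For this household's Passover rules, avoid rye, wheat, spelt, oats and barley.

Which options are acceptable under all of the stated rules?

A: only coconut oil, chia seed and xanthan gum; none excluded — keep
B: not usable as a flavour base; has rye, so not kosher-for-Passover — out
C: nothing on the exclusion list — OK
D: has egg white, so not egg-free — no
E: not usable as a flavour base; has anchovy, so not fish-free — out
F: has soybean, so not soy-free — no
G: has wine, so not alcohol-free — reject
H: has wheat, so not kosher-for-Passover — out

A, C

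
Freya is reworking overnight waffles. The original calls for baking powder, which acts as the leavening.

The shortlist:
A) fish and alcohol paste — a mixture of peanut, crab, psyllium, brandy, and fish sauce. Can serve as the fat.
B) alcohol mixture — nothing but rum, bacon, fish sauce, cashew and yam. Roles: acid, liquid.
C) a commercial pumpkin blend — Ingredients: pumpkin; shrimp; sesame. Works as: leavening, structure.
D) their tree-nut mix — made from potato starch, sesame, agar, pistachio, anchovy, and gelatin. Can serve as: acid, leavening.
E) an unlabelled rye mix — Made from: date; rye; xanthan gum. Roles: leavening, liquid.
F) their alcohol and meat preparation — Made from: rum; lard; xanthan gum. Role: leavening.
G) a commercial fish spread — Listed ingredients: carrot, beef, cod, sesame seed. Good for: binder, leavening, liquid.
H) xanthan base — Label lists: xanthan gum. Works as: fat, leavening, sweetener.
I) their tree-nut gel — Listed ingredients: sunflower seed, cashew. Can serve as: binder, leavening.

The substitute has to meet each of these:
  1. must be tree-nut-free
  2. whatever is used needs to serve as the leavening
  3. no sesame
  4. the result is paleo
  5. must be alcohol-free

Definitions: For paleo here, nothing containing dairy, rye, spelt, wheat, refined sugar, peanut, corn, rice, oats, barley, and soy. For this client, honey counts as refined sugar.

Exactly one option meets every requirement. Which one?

H

A: not usable as a leavening; has peanut, so not paleo (and 1 more) — reject
B: not usable as a leavening; has rum, so not alcohol-free (and 1 more) — reject
C: has sesame, so not sesame-free — out
D: has sesame, so not sesame-free; has pistachio, so not tree-nut-free — no
E: has rye, so not paleo — no
F: has rum, so not alcohol-free — reject
G: has sesame seed, so not sesame-free — reject
H: nothing on the exclusion list — OK
I: has cashew, so not tree-nut-free — out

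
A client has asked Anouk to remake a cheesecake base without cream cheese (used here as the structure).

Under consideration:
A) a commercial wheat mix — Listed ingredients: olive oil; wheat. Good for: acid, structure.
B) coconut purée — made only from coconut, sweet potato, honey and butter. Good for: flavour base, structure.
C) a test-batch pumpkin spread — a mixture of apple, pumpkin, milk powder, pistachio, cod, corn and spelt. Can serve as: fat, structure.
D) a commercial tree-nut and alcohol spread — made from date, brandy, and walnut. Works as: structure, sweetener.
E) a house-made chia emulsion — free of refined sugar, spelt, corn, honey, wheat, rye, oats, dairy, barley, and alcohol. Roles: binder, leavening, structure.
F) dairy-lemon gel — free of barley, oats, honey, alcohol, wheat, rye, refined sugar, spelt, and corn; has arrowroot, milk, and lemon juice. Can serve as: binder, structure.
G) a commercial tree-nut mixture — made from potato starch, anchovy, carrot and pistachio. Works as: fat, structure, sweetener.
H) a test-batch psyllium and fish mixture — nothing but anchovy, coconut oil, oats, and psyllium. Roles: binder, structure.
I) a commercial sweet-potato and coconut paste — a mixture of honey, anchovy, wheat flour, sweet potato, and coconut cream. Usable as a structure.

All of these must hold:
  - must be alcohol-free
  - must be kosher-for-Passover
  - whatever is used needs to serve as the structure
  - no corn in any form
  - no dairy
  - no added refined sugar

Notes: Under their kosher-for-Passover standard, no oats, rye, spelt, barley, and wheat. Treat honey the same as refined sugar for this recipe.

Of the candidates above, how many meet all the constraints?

A: has wheat, so not kosher-for-Passover — out
B: has honey, so not no-added-sugar; has butter, so not dairy-free — out
C: has spelt, so not kosher-for-Passover; has corn, so not corn-free (and 1 more) — out
D: has brandy, so not alcohol-free — reject
E: no corn, kosher-for-Passover — keep
F: has milk, so not dairy-free — out
G: anchovy and pistachio etc. — none of it excluded — valid
H: has oats, so not kosher-for-Passover — no
I: has wheat flour, so not kosher-for-Passover; has honey, so not no-added-sugar — reject

2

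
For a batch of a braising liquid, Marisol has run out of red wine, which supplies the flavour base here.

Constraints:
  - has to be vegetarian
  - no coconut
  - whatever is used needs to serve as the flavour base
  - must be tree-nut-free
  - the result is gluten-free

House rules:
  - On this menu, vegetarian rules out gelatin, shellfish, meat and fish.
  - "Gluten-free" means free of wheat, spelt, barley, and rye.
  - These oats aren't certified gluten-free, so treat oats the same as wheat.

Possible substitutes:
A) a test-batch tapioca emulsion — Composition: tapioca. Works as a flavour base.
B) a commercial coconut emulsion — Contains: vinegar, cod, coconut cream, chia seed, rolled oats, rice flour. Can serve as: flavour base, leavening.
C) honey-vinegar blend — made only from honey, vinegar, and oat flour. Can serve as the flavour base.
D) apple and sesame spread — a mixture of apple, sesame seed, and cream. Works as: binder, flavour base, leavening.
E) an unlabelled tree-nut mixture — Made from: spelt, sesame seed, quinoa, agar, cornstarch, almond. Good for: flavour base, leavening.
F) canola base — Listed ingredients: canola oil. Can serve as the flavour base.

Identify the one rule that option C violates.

gluten-free

usable as a flavour base: satisfied
vegetarian: satisfied
gluten-free: has oat flour — fails
tree-nut-free: satisfied
coconut-free: satisfied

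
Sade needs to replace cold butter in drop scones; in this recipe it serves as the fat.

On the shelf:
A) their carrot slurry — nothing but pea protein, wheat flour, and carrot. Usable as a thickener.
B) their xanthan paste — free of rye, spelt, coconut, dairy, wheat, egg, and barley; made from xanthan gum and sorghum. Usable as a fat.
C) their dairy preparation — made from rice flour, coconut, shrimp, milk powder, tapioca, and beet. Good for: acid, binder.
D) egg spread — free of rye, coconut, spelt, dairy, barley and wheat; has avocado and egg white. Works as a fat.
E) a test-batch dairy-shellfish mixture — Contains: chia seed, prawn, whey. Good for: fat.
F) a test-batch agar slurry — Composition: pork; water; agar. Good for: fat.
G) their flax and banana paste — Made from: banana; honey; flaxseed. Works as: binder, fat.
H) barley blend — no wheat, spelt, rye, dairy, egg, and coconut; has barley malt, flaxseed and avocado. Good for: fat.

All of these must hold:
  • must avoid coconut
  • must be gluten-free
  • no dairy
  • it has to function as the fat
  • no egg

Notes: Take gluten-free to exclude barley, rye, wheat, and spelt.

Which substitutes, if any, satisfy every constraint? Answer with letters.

B, F, G

A: not usable as a fat; has wheat flour, so not gluten-free — no
B: no dairy, no coconut — OK
C: not usable as a fat; has coconut, so not coconut-free (and 1 more) — no
D: has egg white, so not egg-free — reject
E: has whey, so not dairy-free — reject
F: only pork, water and agar; none excluded — keep
G: works as a fat, gluten-free, no dairy — OK
H: has barley malt, so not gluten-free — reject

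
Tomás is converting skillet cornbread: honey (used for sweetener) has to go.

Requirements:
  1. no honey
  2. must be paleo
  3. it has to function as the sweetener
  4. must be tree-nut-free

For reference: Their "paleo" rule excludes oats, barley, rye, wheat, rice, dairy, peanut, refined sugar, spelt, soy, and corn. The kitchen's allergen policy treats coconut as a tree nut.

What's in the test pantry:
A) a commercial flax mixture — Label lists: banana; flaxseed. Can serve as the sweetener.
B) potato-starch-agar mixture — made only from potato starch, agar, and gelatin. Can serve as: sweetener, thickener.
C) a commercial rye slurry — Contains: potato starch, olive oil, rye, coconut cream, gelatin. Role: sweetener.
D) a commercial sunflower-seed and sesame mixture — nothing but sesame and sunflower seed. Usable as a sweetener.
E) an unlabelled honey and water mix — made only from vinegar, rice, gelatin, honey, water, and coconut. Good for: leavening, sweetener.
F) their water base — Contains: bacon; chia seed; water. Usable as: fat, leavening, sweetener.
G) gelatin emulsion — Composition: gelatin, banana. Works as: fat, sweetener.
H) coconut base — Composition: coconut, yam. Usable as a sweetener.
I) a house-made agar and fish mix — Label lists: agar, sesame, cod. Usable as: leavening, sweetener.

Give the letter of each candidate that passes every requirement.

A, B, D, F, G, I

A: only flaxseed and banana; none excluded — OK
B: nothing on the exclusion list — keep
C: has rye, so not paleo; has coconut cream, so not tree-nut-free — no
D: nothing on the exclusion list — valid
E: has rice, so not paleo; has honey, so not honey-free (and 1 more) — reject
F: only bacon, water and chia seed; none excluded — valid
G: tree-nut-free, no honey — valid
H: has coconut, so not tree-nut-free — out
I: works as a sweetener, no honey, tree-nut-free — keep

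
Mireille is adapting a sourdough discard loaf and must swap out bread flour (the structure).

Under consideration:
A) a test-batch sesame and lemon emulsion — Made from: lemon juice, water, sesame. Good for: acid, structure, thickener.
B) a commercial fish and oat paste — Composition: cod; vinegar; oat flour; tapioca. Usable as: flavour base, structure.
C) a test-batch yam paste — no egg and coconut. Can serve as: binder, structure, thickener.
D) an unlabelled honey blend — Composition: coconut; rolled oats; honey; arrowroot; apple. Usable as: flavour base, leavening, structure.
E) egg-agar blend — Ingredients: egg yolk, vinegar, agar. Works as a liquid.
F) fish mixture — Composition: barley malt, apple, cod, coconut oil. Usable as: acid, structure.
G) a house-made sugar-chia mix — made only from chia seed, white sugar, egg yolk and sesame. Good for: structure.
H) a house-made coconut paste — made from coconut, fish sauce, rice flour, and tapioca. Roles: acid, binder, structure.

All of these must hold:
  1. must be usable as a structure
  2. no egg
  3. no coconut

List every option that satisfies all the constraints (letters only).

A: nothing on the exclusion list — OK
B: works as a structure, no coconut, no egg — valid
C: works as a structure, no egg, no coconut — OK
D: has coconut, so not coconut-free — no
E: not usable as a structure; has egg yolk, so not egg-free — out
F: has coconut oil, so not coconut-free — no
G: has egg yolk, so not egg-free — out
H: has coconut, so not coconut-free — no

A, B, C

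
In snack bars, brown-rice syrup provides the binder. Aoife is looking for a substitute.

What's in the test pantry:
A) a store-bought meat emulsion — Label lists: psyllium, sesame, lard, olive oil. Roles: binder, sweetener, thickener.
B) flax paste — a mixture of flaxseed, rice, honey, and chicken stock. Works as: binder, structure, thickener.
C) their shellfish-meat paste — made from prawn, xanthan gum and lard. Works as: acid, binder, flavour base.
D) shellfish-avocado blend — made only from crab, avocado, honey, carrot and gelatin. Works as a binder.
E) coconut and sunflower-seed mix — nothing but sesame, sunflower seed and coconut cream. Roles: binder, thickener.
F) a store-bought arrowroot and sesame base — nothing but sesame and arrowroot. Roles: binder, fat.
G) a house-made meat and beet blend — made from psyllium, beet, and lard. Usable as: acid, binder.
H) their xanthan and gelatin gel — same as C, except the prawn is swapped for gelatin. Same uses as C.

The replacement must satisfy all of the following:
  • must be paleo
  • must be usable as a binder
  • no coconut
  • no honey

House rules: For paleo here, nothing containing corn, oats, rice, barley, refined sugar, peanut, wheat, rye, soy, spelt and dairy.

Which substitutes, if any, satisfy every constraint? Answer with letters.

A: lard and sesame etc. — none of it excluded — keep
B: has rice, so not paleo; has honey, so not honey-free — reject
C: every rule checks out — keep
D: has honey, so not honey-free — out
E: has coconut cream, so not coconut-free — no
F: no coconut, no honey — keep
G: only lard, beet and psyllium; none excluded — valid
H: works as a binder, no coconut, no honey — keep

A, C, F, G, H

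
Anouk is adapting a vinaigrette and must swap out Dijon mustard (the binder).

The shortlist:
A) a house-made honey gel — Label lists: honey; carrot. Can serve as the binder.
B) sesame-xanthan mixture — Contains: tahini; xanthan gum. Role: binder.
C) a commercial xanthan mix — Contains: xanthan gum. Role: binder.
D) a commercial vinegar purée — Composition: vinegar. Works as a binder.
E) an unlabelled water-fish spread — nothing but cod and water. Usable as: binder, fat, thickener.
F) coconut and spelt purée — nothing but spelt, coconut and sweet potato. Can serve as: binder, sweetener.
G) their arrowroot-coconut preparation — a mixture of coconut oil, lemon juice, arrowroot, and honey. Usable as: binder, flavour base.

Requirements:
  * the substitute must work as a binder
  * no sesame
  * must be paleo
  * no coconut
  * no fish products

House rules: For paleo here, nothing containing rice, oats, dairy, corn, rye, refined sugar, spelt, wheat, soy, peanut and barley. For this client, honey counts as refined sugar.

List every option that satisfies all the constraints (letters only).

A: has honey, so not paleo — no
B: has tahini, so not sesame-free — reject
C: only xanthan gum; none excluded — OK
D: every rule checks out — keep
E: has cod, so not fish-free — reject
F: has spelt, so not paleo; has coconut, so not coconut-free — no
G: has honey, so not paleo; has coconut oil, so not coconut-free — no

C, D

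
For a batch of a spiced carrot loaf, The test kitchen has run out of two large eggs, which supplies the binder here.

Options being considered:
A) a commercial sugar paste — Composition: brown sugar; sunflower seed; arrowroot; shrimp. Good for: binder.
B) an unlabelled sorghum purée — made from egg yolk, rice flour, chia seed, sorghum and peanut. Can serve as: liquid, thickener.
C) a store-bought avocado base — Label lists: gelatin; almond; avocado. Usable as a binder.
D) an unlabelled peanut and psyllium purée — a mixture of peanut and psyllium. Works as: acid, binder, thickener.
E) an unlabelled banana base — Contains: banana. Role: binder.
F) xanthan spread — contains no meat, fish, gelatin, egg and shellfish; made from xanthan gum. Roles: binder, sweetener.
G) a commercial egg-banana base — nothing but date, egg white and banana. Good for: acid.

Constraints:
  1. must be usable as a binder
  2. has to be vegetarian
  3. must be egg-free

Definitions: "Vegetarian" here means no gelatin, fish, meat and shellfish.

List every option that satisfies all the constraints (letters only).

A: has shrimp, so not vegetarian — out
B: not usable as a binder; has egg yolk, so not egg-free — reject
C: has gelatin, so not vegetarian — out
D: only peanut and psyllium; none excluded — OK
E: only banana; none excluded — OK
F: vegetarian, no egg — OK
G: not usable as a binder; has egg white, so not egg-free — out

D, E, F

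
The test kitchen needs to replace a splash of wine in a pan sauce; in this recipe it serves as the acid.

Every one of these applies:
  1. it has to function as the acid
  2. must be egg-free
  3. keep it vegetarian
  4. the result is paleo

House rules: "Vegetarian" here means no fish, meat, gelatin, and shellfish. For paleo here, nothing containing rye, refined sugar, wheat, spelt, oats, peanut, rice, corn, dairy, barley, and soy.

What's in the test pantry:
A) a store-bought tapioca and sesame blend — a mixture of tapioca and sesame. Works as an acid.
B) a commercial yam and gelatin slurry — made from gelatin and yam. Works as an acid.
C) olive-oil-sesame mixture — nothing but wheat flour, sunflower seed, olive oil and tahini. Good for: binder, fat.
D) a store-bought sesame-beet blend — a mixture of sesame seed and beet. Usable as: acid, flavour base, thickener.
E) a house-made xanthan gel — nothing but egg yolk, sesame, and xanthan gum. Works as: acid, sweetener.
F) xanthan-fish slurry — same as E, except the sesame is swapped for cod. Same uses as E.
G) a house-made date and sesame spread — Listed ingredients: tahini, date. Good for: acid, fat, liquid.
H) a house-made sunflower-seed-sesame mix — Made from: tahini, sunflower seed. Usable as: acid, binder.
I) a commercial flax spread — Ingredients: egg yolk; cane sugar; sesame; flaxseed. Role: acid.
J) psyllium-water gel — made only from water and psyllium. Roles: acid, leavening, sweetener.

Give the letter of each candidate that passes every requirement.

A: all constraints satisfied — keep
B: has gelatin, so not vegetarian — reject
C: not usable as an acid; has wheat flour, so not paleo — out
D: all constraints satisfied — valid
E: has egg yolk, so not egg-free — reject
F: has cod, so not vegetarian; has egg yolk, so not egg-free — out
G: all constraints satisfied — OK
H: only tahini and sunflower seed; none excluded — valid
I: has cane sugar, so not paleo; has egg yolk, so not egg-free — no
J: vegetarian, paleo — keep

A, D, G, H, J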